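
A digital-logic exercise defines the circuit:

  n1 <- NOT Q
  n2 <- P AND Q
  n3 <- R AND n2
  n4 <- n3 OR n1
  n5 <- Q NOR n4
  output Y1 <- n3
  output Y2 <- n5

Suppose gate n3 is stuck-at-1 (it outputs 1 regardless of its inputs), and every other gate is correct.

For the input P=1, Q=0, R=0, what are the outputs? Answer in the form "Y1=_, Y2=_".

Propagate with n3 forced: n1=1, n2=0, n3=1 [stuck-at-1], n4=1, n5=0.
So the outputs are Y1=1, Y2=0. (Without the fault they would be Y1=0, Y2=0.)

Y1=1, Y2=0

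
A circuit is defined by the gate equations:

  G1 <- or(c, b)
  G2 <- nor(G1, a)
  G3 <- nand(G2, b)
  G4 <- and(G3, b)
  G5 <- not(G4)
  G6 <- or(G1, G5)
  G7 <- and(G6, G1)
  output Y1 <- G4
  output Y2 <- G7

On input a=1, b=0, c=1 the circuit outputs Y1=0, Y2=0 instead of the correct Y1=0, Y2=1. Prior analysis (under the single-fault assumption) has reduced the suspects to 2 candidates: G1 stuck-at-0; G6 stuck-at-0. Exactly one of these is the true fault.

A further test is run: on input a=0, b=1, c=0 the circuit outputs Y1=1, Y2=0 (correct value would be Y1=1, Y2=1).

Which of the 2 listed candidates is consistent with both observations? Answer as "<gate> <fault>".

G6 stuck-at-0

Evaluate each candidate on input a=0, b=1, c=0:
  G1 stuck-at-0: G1=0 [stuck-at-0], G2=1, G3=0, G4=0, G5=1, G6=1, G7=0 → Y1=0, Y2=0 — eliminated
  G6 stuck-at-0: G1=1, G2=0, G3=1, G4=1, G5=0, G6=0 [stuck-at-0], G7=0 → Y1=1, Y2=0 — matches
Only G6 stuck-at-0 reproduces the observed Y1=1, Y2=0.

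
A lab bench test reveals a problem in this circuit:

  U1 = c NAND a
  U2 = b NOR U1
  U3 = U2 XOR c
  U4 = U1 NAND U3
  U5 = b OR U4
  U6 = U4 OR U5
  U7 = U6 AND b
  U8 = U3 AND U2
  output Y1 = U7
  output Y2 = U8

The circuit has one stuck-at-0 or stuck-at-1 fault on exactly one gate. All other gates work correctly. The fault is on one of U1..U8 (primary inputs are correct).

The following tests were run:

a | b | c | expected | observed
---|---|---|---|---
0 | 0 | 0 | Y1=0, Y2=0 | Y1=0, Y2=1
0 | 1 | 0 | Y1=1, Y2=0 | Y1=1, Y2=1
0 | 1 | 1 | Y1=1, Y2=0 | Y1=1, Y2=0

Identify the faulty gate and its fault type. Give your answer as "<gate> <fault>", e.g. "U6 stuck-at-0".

Fault-free values for test 1 (a=0, b=0, c=0): U1=1, U2=0, U3=0, U4=1, U5=1, U6=1, U7=0, U8=0, giving Y1=0, Y2=0. Observed Y1=0, Y2=1.
Test 1: faults giving observed Y1=0, Y2=1 are {U1 stuck-at-0, U2 stuck-at-1, U8 stuck-at-1}.
Test 2 (a=0, b=1, c=0): fault-free U1=1, U2=0, U3=0, U4=1, U5=1, U6=1, U7=1, U8=0 → Y1=1, Y2=0; observed Y1=1, Y2=1. Eliminates U1 stuck-at-0.
Test 3 (a=0, b=1, c=1): fault-free U1=1, U2=0, U3=1, U4=0, U5=1, U6=1, U7=1, U8=0 → Y1=1, Y2=0; observed Y1=1, Y2=0. Eliminates U8 stuck-at-1.
Only U2 stuck-at-1 is consistent with every test.

U2 stuck-at-1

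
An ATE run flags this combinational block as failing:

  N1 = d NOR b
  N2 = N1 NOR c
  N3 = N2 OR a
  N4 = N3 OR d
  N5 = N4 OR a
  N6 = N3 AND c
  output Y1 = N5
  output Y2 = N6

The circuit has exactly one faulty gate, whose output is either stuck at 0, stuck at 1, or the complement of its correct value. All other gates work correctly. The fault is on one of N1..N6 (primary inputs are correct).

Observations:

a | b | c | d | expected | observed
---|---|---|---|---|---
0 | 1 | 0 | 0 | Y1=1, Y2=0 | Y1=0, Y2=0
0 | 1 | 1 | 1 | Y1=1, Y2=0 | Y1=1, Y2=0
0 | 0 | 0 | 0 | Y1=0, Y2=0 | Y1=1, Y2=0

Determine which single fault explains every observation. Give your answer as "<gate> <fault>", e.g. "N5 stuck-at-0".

Fault-free values for test 1 (a=0, b=1, c=0, d=0): N1=0, N2=1, N3=1, N4=1, N5=1, N6=0, giving Y1=1, Y2=0. Observed Y1=0, Y2=0.
Test 1: faults giving observed Y1=0, Y2=0 are {N1 stuck-at-1, N1 inverted output, N2 stuck-at-0, N2 inverted output, N3 stuck-at-0, N3 inverted output, N4 stuck-at-0, N4 inverted output, N5 stuck-at-0, N5 inverted output}.
Test 2 (a=0, b=1, c=1, d=1): fault-free N1=0, N2=0, N3=0, N4=1, N5=1, N6=0 → Y1=1, Y2=0; observed Y1=1, Y2=0. Eliminates N2 inverted output, N3 inverted output, N4 stuck-at-0, N4 inverted output, N5 stuck-at-0, N5 inverted output.
Test 3 (a=0, b=0, c=0, d=0): fault-free N1=1, N2=0, N3=0, N4=0, N5=0, N6=0 → Y1=0, Y2=0; observed Y1=1, Y2=0. Eliminates N1 stuck-at-1, N2 stuck-at-0, N3 stuck-at-0.
Only N1 inverted output is consistent with every test.

N1 inverted output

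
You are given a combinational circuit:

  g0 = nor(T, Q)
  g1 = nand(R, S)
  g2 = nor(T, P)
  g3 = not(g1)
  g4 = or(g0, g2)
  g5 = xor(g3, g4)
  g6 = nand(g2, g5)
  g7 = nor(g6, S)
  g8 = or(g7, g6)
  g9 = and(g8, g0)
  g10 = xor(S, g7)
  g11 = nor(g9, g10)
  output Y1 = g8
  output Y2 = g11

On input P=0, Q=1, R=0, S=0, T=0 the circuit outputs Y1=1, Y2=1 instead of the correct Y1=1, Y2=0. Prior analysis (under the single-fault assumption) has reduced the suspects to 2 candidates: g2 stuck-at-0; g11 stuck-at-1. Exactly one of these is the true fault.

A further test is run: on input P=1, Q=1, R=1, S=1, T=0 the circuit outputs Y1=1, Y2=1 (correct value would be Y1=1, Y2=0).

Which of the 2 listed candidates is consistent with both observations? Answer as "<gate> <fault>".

Evaluate each candidate on input P=1, Q=1, R=1, S=1, T=0:
  g2 stuck-at-0: g0=0, g1=0, g2=0 [stuck-at-0], g3=1, g4=0, g5=1, g6=1, g7=0, g8=1, g9=0, g10=1, g11=0 → Y1=1, Y2=0 — eliminated
  g11 stuck-at-1: g0=0, g1=0, g2=0, g3=1, g4=0, g5=1, g6=1, g7=0, g8=1, g9=0, g10=1, g11=1 [stuck-at-1] → Y1=1, Y2=1 — matches
Only g11 stuck-at-1 reproduces the observed Y1=1, Y2=1.

g11 stuck-at-1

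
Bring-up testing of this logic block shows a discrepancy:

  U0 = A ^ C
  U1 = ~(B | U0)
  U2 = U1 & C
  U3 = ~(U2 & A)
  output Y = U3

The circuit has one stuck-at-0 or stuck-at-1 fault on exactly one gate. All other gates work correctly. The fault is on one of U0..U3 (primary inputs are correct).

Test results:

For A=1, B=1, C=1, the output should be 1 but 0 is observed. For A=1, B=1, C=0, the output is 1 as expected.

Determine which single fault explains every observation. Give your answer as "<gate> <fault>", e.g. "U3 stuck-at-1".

Fault-free values for test 1 (A=1, B=1, C=1): U0=0, U1=0, U2=0, U3=1, giving Y=1. Observed 0.
Test 1: faults giving observed 0 are {U1 stuck-at-1, U2 stuck-at-1, U3 stuck-at-0}.
Test 2 (A=1, B=1, C=0): fault-free U0=1, U1=0, U2=0, U3=1 → 1; observed 1. Eliminates U2 stuck-at-1, U3 stuck-at-0.
Only U1 stuck-at-1 is consistent with every test.

U1 stuck-at-1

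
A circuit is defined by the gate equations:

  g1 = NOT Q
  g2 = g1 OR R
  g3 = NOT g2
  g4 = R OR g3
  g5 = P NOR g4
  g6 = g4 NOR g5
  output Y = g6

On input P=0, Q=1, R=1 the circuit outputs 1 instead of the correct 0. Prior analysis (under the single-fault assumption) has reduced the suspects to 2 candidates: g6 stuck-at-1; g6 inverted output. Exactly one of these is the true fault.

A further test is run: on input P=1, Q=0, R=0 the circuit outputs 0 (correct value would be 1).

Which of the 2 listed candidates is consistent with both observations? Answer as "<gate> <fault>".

g6 inverted output

Evaluate each candidate on input P=1, Q=0, R=0:
  g6 stuck-at-1: g1=1, g2=1, g3=0, g4=0, g5=0, g6=1 [stuck-at-1] → 1 — eliminated
  g6 inverted output: g1=1, g2=1, g3=0, g4=0, g5=0, g6=0 [inverted output] → 0 — matches
Only g6 inverted output reproduces the observed 0.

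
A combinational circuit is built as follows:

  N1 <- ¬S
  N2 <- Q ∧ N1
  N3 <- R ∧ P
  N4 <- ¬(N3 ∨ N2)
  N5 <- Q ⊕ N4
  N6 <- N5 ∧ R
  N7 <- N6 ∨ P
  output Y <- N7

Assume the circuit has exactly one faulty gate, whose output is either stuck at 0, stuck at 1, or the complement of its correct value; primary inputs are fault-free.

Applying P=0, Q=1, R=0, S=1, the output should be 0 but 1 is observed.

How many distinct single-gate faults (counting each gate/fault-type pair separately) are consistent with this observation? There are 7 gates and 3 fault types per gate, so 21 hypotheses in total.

Fault-free: N1=0, N2=0, N3=0, N4=1, N5=0, N6=0, N7=0 → 0. Observed 1.
  N1: none of the 3 fault types match ✗
  N2: none of the 3 fault types match ✗
  N3: none of the 3 fault types match ✗
  N4: none of the 3 fault types match ✗
  N5: none of the 3 fault types match ✗
  N6: stuck-at-1, inverted output ✓; others ✗
  N7: stuck-at-1, inverted output ✓; others ✗
Consistent faults: {N6 stuck-at-1, N6 inverted output, N7 stuck-at-1, N7 inverted output} — 4 in all.

4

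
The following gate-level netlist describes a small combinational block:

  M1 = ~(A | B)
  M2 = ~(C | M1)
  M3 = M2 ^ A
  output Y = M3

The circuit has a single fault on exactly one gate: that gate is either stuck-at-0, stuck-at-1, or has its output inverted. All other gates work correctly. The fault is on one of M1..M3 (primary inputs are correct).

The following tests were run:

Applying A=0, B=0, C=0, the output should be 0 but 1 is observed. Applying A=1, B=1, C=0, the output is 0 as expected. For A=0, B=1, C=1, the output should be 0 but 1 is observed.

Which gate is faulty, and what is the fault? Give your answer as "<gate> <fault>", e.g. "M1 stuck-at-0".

M2 stuck-at-1

Fault-free values for test 1 (A=0, B=0, C=0): M1=1, M2=0, M3=0, giving Y=0. Observed 1.
Test 1: faults giving observed 1 are {M1 stuck-at-0, M1 inverted output, M2 stuck-at-1, M2 inverted output, M3 stuck-at-1, M3 inverted output}.
Test 2 (A=1, B=1, C=0): fault-free M1=0, M2=1, M3=0 → 0; observed 0. Eliminates M1 inverted output, M2 inverted output, M3 stuck-at-1, M3 inverted output.
Test 3 (A=0, B=1, C=1): fault-free M1=0, M2=0, M3=0 → 0; observed 1. Eliminates M1 stuck-at-0.
Only M2 stuck-at-1 is consistent with every test.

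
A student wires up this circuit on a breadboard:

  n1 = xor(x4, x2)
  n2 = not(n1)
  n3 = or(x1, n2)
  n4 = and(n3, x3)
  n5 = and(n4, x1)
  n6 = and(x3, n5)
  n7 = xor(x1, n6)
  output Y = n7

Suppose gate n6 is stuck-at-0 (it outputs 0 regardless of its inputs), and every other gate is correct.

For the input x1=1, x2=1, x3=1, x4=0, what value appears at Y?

1

Propagate with n6 forced: n1=1, n2=0, n3=1, n4=1, n5=1, n6=0 [stuck-at-0], n7=1.
So Y = 1. (Without the fault it would be 0.)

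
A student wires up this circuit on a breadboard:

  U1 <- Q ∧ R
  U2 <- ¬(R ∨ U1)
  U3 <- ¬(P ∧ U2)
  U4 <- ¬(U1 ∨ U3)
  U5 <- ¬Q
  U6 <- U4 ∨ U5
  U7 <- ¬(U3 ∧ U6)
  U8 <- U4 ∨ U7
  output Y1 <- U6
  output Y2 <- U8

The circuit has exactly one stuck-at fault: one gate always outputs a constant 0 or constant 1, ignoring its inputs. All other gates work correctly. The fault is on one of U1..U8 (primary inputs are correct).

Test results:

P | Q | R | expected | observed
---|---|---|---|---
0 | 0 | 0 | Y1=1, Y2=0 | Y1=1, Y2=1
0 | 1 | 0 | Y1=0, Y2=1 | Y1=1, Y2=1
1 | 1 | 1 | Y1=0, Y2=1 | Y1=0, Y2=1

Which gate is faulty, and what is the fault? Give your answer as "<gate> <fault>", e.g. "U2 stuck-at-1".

Fault-free values for test 1 (P=0, Q=0, R=0): U1=0, U2=1, U3=1, U4=0, U5=1, U6=1, U7=0, U8=0, giving Y1=1, Y2=0. Observed Y1=1, Y2=1.
Test 1: faults giving observed Y1=1, Y2=1 are {U3 stuck-at-0, U4 stuck-at-1, U7 stuck-at-1, U8 stuck-at-1}.
Test 2 (P=0, Q=1, R=0): fault-free U1=0, U2=1, U3=1, U4=0, U5=0, U6=0, U7=1, U8=1 → Y1=0, Y2=1; observed Y1=1, Y2=1. Eliminates U7 stuck-at-1, U8 stuck-at-1.
Test 3 (P=1, Q=1, R=1): fault-free U1=1, U2=0, U3=1, U4=0, U5=0, U6=0, U7=1, U8=1 → Y1=0, Y2=1; observed Y1=0, Y2=1. Eliminates U4 stuck-at-1.
Only U3 stuck-at-0 is consistent with every test.

U3 stuck-at-0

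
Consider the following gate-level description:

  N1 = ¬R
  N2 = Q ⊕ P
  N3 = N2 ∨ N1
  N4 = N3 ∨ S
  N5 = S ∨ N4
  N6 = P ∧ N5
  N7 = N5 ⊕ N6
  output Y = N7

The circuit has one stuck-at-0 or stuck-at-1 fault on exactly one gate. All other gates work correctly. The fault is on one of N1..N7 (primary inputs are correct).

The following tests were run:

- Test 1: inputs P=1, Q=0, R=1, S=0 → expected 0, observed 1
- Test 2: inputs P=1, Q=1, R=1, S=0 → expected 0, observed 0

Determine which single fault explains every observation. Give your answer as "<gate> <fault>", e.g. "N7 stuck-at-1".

Fault-free values for test 1 (P=1, Q=0, R=1, S=0): N1=0, N2=1, N3=1, N4=1, N5=1, N6=1, N7=0, giving Y=0. Observed 1.
Test 1: faults giving observed 1 are {N6 stuck-at-0, N7 stuck-at-1}.
Test 2 (P=1, Q=1, R=1, S=0): fault-free N1=0, N2=0, N3=0, N4=0, N5=0, N6=0, N7=0 → 0; observed 0. Eliminates N7 stuck-at-1.
Only N6 stuck-at-0 is consistent with every test.

N6 stuck-at-0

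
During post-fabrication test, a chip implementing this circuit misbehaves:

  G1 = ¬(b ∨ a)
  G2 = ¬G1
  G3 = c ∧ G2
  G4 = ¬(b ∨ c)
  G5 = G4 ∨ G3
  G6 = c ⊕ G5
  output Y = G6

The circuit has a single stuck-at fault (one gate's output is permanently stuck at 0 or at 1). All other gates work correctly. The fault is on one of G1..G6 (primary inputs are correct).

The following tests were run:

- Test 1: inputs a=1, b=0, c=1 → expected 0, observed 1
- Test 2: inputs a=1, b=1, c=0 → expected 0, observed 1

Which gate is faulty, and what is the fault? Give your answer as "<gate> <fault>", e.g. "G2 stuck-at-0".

G6 stuck-at-1

Fault-free values for test 1 (a=1, b=0, c=1): G1=0, G2=1, G3=1, G4=0, G5=1, G6=0, giving Y=0. Observed 1.
Test 1: faults giving observed 1 are {G1 stuck-at-1, G2 stuck-at-0, G3 stuck-at-0, G5 stuck-at-0, G6 stuck-at-1}.
Test 2 (a=1, b=1, c=0): fault-free G1=0, G2=1, G3=0, G4=0, G5=0, G6=0 → 0; observed 1. Eliminates G1 stuck-at-1, G2 stuck-at-0, G3 stuck-at-0, G5 stuck-at-0.
Only G6 stuck-at-1 is consistent with every test.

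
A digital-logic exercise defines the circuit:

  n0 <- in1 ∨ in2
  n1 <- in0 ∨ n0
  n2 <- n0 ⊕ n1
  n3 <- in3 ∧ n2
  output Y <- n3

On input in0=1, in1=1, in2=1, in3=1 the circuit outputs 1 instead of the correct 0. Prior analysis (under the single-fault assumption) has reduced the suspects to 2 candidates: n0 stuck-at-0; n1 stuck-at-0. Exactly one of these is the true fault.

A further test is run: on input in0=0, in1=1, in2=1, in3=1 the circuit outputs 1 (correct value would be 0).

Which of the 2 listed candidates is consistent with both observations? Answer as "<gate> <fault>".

n1 stuck-at-0

Evaluate each candidate on input in0=0, in1=1, in2=1, in3=1:
  n0 stuck-at-0: n0=0 [stuck-at-0], n1=0, n2=0, n3=0 → 0 — eliminated
  n1 stuck-at-0: n0=1, n1=0 [stuck-at-0], n2=1, n3=1 → 1 — matches
Only n1 stuck-at-0 reproduces the observed 1.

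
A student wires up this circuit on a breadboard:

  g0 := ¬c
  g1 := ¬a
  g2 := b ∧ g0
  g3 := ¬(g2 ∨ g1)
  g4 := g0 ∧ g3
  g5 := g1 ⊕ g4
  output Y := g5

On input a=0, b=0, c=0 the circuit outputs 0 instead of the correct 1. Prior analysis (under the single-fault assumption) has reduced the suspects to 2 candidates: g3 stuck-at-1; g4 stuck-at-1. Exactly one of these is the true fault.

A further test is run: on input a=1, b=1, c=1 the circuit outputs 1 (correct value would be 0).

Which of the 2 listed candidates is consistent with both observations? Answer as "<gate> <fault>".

g4 stuck-at-1

Evaluate each candidate on input a=1, b=1, c=1:
  g3 stuck-at-1: g0=0, g1=0, g2=0, g3=1 [stuck-at-1], g4=0, g5=0 → 0 — eliminated
  g4 stuck-at-1: g0=0, g1=0, g2=0, g3=1, g4=1 [stuck-at-1], g5=1 → 1 — matches
Only g4 stuck-at-1 reproduces the observed 1.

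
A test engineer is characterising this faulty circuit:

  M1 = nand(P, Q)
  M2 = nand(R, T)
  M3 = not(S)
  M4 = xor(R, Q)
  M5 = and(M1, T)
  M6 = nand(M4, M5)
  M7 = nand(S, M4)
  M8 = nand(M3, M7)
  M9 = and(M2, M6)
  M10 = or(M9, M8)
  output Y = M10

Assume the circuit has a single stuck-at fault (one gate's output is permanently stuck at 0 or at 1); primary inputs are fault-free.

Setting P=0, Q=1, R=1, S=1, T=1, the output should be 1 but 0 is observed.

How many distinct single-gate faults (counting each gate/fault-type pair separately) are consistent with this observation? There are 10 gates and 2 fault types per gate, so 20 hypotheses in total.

Fault-free: M1=1, M2=0, M3=0, M4=0, M5=1, M6=1, M7=1, M8=1, M9=0, M10=1 → 1. Observed 0.
  M1: none of the 2 fault types match ✗
  M2: none of the 2 fault types match ✗
  M3: stuck-at-1 ✓; others ✗
  M4: none of the 2 fault types match ✗
  M5: none of the 2 fault types match ✗
  M6: none of the 2 fault types match ✗
  M7: none of the 2 fault types match ✗
  M8: stuck-at-0 ✓; others ✗
  M9: none of the 2 fault types match ✗
  M10: stuck-at-0 ✓; others ✗
Consistent faults: {M3 stuck-at-1, M8 stuck-at-0, M10 stuck-at-0} — 3 in all.

3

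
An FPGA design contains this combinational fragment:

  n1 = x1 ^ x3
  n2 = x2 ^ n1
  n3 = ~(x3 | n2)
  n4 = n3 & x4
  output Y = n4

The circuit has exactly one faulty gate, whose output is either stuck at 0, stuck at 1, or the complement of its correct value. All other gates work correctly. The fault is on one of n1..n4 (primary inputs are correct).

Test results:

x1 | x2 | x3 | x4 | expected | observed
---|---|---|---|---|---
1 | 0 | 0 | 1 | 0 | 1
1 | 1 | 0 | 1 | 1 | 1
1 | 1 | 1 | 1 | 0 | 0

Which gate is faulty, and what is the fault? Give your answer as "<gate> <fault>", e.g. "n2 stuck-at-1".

n2 stuck-at-0

Fault-free values for test 1 (x1=1, x2=0, x3=0, x4=1): n1=1, n2=1, n3=0, n4=0, giving Y=0. Observed 1.
Test 1: faults giving observed 1 are {n1 stuck-at-0, n1 inverted output, n2 stuck-at-0, n2 inverted output, n3 stuck-at-1, n3 inverted output, n4 stuck-at-1, n4 inverted output}.
Test 2 (x1=1, x2=1, x3=0, x4=1): fault-free n1=1, n2=0, n3=1, n4=1 → 1; observed 1. Eliminates n1 stuck-at-0, n1 inverted output, n2 inverted output, n3 inverted output, n4 inverted output.
Test 3 (x1=1, x2=1, x3=1, x4=1): fault-free n1=0, n2=1, n3=0, n4=0 → 0; observed 0. Eliminates n3 stuck-at-1, n4 stuck-at-1.
Only n2 stuck-at-0 is consistent with every test.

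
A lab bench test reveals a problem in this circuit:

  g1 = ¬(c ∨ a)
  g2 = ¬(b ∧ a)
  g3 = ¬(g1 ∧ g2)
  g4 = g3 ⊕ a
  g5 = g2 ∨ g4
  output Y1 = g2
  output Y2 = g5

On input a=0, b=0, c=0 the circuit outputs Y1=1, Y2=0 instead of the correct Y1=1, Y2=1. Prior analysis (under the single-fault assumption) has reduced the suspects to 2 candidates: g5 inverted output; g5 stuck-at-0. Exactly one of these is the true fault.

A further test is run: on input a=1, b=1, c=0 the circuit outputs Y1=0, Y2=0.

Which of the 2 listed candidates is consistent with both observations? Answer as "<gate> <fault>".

g5 stuck-at-0

Evaluate each candidate on input a=1, b=1, c=0:
  g5 inverted output: g1=0, g2=0, g3=1, g4=0, g5=1 [inverted output] → Y1=0, Y2=1 — eliminated
  g5 stuck-at-0: g1=0, g2=0, g3=1, g4=0, g5=0 [stuck-at-0] → Y1=0, Y2=0 — matches
Only g5 stuck-at-0 reproduces the observed Y1=0, Y2=0.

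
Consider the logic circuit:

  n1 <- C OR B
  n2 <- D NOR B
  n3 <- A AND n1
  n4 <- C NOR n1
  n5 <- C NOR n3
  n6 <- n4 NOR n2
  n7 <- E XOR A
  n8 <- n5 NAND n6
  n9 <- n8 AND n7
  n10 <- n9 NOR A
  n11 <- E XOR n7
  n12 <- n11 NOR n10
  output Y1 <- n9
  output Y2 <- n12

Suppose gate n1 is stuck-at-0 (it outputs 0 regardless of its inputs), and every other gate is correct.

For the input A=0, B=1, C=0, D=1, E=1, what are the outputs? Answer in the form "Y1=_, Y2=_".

Y1=1, Y2=1

Propagate with n1 forced: n1=0 [stuck-at-0], n2=0, n3=0, n4=1, n5=1, n6=0, n7=1, n8=1, n9=1, n10=0, n11=0, n12=1.
So the outputs are Y1=1, Y2=1. (Without the fault they would be Y1=0, Y2=0.)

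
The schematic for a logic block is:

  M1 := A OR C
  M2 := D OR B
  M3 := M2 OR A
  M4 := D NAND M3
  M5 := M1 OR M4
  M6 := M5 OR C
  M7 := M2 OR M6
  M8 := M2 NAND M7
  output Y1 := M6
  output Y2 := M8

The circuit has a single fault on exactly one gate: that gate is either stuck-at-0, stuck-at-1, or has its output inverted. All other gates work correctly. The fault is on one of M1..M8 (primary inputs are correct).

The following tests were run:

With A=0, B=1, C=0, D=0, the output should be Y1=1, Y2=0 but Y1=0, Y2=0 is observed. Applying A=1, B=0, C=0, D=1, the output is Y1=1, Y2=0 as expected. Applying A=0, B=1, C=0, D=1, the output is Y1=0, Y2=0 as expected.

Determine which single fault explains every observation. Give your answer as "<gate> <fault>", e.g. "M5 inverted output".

Fault-free values for test 1 (A=0, B=1, C=0, D=0): M1=0, M2=1, M3=1, M4=1, M5=1, M6=1, M7=1, M8=0, giving Y1=1, Y2=0. Observed Y1=0, Y2=0.
Test 1: faults giving observed Y1=0, Y2=0 are {M4 stuck-at-0, M4 inverted output, M5 stuck-at-0, M5 inverted output, M6 stuck-at-0, M6 inverted output}.
Test 2 (A=1, B=0, C=0, D=1): fault-free M1=1, M2=1, M3=1, M4=0, M5=1, M6=1, M7=1, M8=0 → Y1=1, Y2=0; observed Y1=1, Y2=0. Eliminates M5 stuck-at-0, M5 inverted output, M6 stuck-at-0, M6 inverted output.
Test 3 (A=0, B=1, C=0, D=1): fault-free M1=0, M2=1, M3=1, M4=0, M5=0, M6=0, M7=1, M8=0 → Y1=0, Y2=0; observed Y1=0, Y2=0. Eliminates M4 inverted output.
Only M4 stuck-at-0 is consistent with every test.

M4 stuck-at-0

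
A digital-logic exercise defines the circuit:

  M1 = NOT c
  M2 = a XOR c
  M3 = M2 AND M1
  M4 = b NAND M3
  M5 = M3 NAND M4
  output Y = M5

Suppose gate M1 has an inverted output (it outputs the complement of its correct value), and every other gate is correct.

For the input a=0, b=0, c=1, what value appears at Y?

Propagate with M1 forced: M1=1 [inverted output], M2=1, M3=1, M4=1, M5=0.
So Y = 0. (Without the fault it would be 1.)

0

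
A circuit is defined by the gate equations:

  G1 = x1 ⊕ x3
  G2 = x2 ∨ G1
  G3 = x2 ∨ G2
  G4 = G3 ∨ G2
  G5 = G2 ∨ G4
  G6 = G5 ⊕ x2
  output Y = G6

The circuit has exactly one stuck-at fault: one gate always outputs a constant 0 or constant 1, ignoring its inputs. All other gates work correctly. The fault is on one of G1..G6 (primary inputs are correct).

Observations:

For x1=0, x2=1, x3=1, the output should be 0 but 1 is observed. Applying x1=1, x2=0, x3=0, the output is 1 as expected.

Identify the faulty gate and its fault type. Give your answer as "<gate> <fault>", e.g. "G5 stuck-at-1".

Fault-free values for test 1 (x1=0, x2=1, x3=1): G1=1, G2=1, G3=1, G4=1, G5=1, G6=0, giving Y=0. Observed 1.
Test 1: faults giving observed 1 are {G5 stuck-at-0, G6 stuck-at-1}.
Test 2 (x1=1, x2=0, x3=0): fault-free G1=1, G2=1, G3=1, G4=1, G5=1, G6=1 → 1; observed 1. Eliminates G5 stuck-at-0.
Only G6 stuck-at-1 is consistent with every test.

G6 stuck-at-1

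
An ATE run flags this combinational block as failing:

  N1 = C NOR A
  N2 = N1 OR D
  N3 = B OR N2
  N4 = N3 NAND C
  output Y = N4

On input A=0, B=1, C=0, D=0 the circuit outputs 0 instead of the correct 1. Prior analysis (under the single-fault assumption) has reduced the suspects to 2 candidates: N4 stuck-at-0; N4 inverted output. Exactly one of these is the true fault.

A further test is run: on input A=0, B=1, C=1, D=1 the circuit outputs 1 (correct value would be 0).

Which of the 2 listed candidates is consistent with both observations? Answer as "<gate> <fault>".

N4 inverted output

Evaluate each candidate on input A=0, B=1, C=1, D=1:
  N4 stuck-at-0: N1=0, N2=1, N3=1, N4=0 [stuck-at-0] → 0 — eliminated
  N4 inverted output: N1=0, N2=1, N3=1, N4=1 [inverted output] → 1 — matches
Only N4 inverted output reproduces the observed 1.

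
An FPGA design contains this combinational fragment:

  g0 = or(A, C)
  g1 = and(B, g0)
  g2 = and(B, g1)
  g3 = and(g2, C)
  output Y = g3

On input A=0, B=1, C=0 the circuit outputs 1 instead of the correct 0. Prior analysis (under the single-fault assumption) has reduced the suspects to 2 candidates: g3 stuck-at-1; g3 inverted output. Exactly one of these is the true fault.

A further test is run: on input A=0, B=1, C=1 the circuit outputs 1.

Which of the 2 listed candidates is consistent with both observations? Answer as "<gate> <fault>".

g3 stuck-at-1

Evaluate each candidate on input A=0, B=1, C=1:
  g3 stuck-at-1: g0=1, g1=1, g2=1, g3=1 [stuck-at-1] → 1 — matches
  g3 inverted output: g0=1, g1=1, g2=1, g3=0 [inverted output] → 0 — eliminated
Only g3 stuck-at-1 reproduces the observed 1.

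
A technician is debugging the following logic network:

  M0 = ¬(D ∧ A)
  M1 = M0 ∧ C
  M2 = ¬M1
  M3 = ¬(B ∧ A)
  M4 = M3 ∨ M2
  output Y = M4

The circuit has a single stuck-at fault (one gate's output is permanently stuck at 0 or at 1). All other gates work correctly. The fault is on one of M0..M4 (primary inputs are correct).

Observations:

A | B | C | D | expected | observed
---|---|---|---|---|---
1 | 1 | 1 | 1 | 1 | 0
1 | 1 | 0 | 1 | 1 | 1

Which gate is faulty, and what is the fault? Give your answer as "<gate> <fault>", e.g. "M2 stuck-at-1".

Fault-free values for test 1 (A=1, B=1, C=1, D=1): M0=0, M1=0, M2=1, M3=0, M4=1, giving Y=1. Observed 0.
Test 1: faults giving observed 0 are {M0 stuck-at-1, M1 stuck-at-1, M2 stuck-at-0, M4 stuck-at-0}.
Test 2 (A=1, B=1, C=0, D=1): fault-free M0=0, M1=0, M2=1, M3=0, M4=1 → 1; observed 1. Eliminates M1 stuck-at-1, M2 stuck-at-0, M4 stuck-at-0.
Only M0 stuck-at-1 is consistent with every test.

M0 stuck-at-1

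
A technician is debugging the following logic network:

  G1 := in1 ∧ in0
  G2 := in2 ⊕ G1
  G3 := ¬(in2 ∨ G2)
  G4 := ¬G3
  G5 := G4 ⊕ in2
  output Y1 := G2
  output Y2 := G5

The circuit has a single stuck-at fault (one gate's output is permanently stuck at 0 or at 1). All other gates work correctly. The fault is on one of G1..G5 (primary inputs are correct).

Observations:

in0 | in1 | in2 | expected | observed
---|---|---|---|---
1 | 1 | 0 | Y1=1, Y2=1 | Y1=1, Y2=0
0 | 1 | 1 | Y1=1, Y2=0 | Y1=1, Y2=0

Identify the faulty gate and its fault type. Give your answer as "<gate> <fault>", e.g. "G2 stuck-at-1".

Fault-free values for test 1 (in0=1, in1=1, in2=0): G1=1, G2=1, G3=0, G4=1, G5=1, giving Y1=1, Y2=1. Observed Y1=1, Y2=0.
Test 1: faults giving observed Y1=1, Y2=0 are {G3 stuck-at-1, G4 stuck-at-0, G5 stuck-at-0}.
Test 2 (in0=0, in1=1, in2=1): fault-free G1=0, G2=1, G3=0, G4=1, G5=0 → Y1=1, Y2=0; observed Y1=1, Y2=0. Eliminates G3 stuck-at-1, G4 stuck-at-0.
Only G5 stuck-at-0 is consistent with every test.

G5 stuck-at-0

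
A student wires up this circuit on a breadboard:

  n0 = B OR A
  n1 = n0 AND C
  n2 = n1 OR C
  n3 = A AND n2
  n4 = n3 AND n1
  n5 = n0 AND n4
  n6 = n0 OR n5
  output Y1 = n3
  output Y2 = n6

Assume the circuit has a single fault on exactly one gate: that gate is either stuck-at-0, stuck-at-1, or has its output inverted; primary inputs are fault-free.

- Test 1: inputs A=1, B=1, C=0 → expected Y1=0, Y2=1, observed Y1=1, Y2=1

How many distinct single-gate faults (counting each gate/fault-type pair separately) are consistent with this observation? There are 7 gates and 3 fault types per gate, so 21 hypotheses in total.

Fault-free: n0=1, n1=0, n2=0, n3=0, n4=0, n5=0, n6=1 → Y1=0, Y2=1. Observed Y1=1, Y2=1.
  n0: none of the 3 fault types match ✗
  n1: stuck-at-1, inverted output ✓; others ✗
  n2: stuck-at-1, inverted output ✓; others ✗
  n3: stuck-at-1, inverted output ✓; others ✗
  n4: none of the 3 fault types match ✗
  n5: none of the 3 fault types match ✗
  n6: none of the 3 fault types match ✗
Consistent faults: {n1 stuck-at-1, n1 inverted output, n2 stuck-at-1, n2 inverted output, n3 stuck-at-1, n3 inverted output} — 6 in all.

6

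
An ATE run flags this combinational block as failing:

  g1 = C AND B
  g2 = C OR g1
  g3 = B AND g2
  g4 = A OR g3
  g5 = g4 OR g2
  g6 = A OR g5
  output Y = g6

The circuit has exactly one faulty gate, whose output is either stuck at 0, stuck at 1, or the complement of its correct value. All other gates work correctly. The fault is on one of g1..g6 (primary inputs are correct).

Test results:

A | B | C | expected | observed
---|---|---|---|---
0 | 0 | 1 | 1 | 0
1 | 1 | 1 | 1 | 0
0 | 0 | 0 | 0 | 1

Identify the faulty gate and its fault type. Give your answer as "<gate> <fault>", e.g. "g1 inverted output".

g6 inverted output

Fault-free values for test 1 (A=0, B=0, C=1): g1=0, g2=1, g3=0, g4=0, g5=1, g6=1, giving Y=1. Observed 0.
Test 1: faults giving observed 0 are {g2 stuck-at-0, g2 inverted output, g5 stuck-at-0, g5 inverted output, g6 stuck-at-0, g6 inverted output}.
Test 2 (A=1, B=1, C=1): fault-free g1=1, g2=1, g3=1, g4=1, g5=1, g6=1 → 1; observed 0. Eliminates g2 stuck-at-0, g2 inverted output, g5 stuck-at-0, g5 inverted output.
Test 3 (A=0, B=0, C=0): fault-free g1=0, g2=0, g3=0, g4=0, g5=0, g6=0 → 0; observed 1. Eliminates g6 stuck-at-0.
Only g6 inverted output is consistent with every test.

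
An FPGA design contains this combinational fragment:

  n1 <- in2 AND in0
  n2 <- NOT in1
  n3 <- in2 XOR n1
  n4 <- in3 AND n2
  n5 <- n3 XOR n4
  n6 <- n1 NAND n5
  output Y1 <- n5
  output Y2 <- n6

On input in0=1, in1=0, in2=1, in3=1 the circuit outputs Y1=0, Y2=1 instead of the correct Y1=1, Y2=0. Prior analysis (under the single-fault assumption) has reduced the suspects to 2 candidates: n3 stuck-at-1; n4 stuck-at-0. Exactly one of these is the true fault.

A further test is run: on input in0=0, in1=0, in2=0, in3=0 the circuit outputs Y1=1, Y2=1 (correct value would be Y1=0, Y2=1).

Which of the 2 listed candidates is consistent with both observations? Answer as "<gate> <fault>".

Evaluate each candidate on input in0=0, in1=0, in2=0, in3=0:
  n3 stuck-at-1: n1=0, n2=1, n3=1 [stuck-at-1], n4=0, n5=1, n6=1 → Y1=1, Y2=1 — matches
  n4 stuck-at-0: n1=0, n2=1, n3=0, n4=0 [stuck-at-0], n5=0, n6=1 → Y1=0, Y2=1 — eliminated
Only n3 stuck-at-1 reproduces the observed Y1=1, Y2=1.

n3 stuck-at-1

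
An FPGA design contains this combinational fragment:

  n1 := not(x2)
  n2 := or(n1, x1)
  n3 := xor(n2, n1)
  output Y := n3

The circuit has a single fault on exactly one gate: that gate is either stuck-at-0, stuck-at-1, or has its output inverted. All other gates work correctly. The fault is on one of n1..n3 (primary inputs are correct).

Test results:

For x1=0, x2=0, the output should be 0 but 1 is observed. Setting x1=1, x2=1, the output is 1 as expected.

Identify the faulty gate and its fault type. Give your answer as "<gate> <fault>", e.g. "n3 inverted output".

Fault-free values for test 1 (x1=0, x2=0): n1=1, n2=1, n3=0, giving Y=0. Observed 1.
Test 1: faults giving observed 1 are {n2 stuck-at-0, n2 inverted output, n3 stuck-at-1, n3 inverted output}.
Test 2 (x1=1, x2=1): fault-free n1=0, n2=1, n3=1 → 1; observed 1. Eliminates n2 stuck-at-0, n2 inverted output, n3 inverted output.
Only n3 stuck-at-1 is consistent with every test.

n3 stuck-at-1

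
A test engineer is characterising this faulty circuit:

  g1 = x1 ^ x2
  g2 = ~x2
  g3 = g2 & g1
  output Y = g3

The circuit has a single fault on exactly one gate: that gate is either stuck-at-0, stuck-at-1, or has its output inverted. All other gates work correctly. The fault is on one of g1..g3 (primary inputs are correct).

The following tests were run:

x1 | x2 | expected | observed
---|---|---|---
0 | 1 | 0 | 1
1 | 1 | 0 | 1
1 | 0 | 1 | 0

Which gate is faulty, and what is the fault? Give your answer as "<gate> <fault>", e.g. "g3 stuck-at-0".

g3 inverted output

Fault-free values for test 1 (x1=0, x2=1): g1=1, g2=0, g3=0, giving Y=0. Observed 1.
Test 1: faults giving observed 1 are {g2 stuck-at-1, g2 inverted output, g3 stuck-at-1, g3 inverted output}.
Test 2 (x1=1, x2=1): fault-free g1=0, g2=0, g3=0 → 0; observed 1. Eliminates g2 stuck-at-1, g2 inverted output.
Test 3 (x1=1, x2=0): fault-free g1=1, g2=1, g3=1 → 1; observed 0. Eliminates g3 stuck-at-1.
Only g3 inverted output is consistent with every test.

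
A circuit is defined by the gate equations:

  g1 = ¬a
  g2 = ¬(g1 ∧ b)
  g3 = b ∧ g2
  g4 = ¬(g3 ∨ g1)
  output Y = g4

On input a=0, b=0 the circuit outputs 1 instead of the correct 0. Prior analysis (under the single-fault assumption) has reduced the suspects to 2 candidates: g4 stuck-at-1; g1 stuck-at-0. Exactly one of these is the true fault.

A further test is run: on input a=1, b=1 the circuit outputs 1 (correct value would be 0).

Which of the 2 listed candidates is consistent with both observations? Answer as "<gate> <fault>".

g4 stuck-at-1

Evaluate each candidate on input a=1, b=1:
  g4 stuck-at-1: g1=0, g2=1, g3=1, g4=1 [stuck-at-1] → 1 — matches
  g1 stuck-at-0: g1=0 [stuck-at-0], g2=1, g3=1, g4=0 → 0 — eliminated
Only g4 stuck-at-1 reproduces the observed 1.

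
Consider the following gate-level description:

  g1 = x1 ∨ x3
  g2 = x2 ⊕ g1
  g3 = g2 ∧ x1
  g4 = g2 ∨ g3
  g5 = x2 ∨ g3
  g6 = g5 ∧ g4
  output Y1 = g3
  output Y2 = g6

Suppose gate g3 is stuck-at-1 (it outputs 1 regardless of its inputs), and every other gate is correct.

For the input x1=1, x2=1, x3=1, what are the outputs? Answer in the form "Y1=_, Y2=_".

Y1=1, Y2=1

Propagate with g3 forced: g1=1, g2=0, g3=1 [stuck-at-1], g4=1, g5=1, g6=1.
So the outputs are Y1=1, Y2=1. (Without the fault they would be Y1=0, Y2=0.)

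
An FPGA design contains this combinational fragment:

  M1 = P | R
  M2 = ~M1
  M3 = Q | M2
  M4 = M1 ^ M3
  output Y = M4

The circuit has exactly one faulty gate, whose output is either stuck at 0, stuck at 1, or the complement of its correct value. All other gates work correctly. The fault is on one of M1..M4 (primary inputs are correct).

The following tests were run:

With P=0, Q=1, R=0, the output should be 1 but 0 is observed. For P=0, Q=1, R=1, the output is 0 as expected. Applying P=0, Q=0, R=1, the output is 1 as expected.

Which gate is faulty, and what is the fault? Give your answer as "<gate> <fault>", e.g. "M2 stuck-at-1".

M1 stuck-at-1

Fault-free values for test 1 (P=0, Q=1, R=0): M1=0, M2=1, M3=1, M4=1, giving Y=1. Observed 0.
Test 1: faults giving observed 0 are {M1 stuck-at-1, M1 inverted output, M3 stuck-at-0, M3 inverted output, M4 stuck-at-0, M4 inverted output}.
Test 2 (P=0, Q=1, R=1): fault-free M1=1, M2=0, M3=1, M4=0 → 0; observed 0. Eliminates M1 inverted output, M3 stuck-at-0, M3 inverted output, M4 inverted output.
Test 3 (P=0, Q=0, R=1): fault-free M1=1, M2=0, M3=0, M4=1 → 1; observed 1. Eliminates M4 stuck-at-0.
Only M1 stuck-at-1 is consistent with every test.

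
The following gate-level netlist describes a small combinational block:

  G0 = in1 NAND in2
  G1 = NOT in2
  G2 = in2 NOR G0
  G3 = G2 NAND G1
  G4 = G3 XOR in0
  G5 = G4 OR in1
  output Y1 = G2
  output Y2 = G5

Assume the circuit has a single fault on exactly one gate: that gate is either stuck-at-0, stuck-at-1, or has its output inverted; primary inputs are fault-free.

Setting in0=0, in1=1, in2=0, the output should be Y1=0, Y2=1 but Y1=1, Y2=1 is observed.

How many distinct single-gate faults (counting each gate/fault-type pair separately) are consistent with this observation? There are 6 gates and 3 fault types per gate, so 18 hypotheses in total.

4

Fault-free: G0=1, G1=1, G2=0, G3=1, G4=1, G5=1 → Y1=0, Y2=1. Observed Y1=1, Y2=1.
  G0: stuck-at-0, inverted output ✓; others ✗
  G1: none of the 3 fault types match ✗
  G2: stuck-at-1, inverted output ✓; others ✗
  G3: none of the 3 fault types match ✗
  G4: none of the 3 fault types match ✗
  G5: none of the 3 fault types match ✗
Consistent faults: {G0 stuck-at-0, G0 inverted output, G2 stuck-at-1, G2 inverted output} — 4 in all.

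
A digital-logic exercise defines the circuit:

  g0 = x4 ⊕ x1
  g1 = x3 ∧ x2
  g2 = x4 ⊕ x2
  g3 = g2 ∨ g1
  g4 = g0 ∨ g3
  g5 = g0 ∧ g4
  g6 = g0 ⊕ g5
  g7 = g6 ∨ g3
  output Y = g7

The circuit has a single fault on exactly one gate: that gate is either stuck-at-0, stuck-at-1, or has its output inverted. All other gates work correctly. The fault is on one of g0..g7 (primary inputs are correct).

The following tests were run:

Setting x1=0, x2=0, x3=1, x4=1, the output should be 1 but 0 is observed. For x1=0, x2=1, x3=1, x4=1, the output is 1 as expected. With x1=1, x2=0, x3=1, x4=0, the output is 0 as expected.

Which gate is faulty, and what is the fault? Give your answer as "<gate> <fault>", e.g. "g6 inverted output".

Fault-free values for test 1 (x1=0, x2=0, x3=1, x4=1): g0=1, g1=0, g2=1, g3=1, g4=1, g5=1, g6=0, g7=1, giving Y=1. Observed 0.
Test 1: faults giving observed 0 are {g2 stuck-at-0, g2 inverted output, g3 stuck-at-0, g3 inverted output, g7 stuck-at-0, g7 inverted output}.
Test 2 (x1=0, x2=1, x3=1, x4=1): fault-free g0=1, g1=1, g2=0, g3=1, g4=1, g5=1, g6=0, g7=1 → 1; observed 1. Eliminates g3 stuck-at-0, g3 inverted output, g7 stuck-at-0, g7 inverted output.
Test 3 (x1=1, x2=0, x3=1, x4=0): fault-free g0=1, g1=0, g2=0, g3=0, g4=1, g5=1, g6=0, g7=0 → 0; observed 0. Eliminates g2 inverted output.
Only g2 stuck-at-0 is consistent with every test.

g2 stuck-at-0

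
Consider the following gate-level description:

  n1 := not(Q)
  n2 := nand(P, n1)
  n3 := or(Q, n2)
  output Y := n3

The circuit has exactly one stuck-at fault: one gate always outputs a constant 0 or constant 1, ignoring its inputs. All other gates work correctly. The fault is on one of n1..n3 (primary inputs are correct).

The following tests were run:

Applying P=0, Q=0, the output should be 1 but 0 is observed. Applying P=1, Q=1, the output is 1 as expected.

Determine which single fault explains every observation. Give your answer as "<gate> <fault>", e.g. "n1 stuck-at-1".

Fault-free values for test 1 (P=0, Q=0): n1=1, n2=1, n3=1, giving Y=1. Observed 0.
Test 1: faults giving observed 0 are {n2 stuck-at-0, n3 stuck-at-0}.
Test 2 (P=1, Q=1): fault-free n1=0, n2=1, n3=1 → 1; observed 1. Eliminates n3 stuck-at-0.
Only n2 stuck-at-0 is consistent with every test.

n2 stuck-at-0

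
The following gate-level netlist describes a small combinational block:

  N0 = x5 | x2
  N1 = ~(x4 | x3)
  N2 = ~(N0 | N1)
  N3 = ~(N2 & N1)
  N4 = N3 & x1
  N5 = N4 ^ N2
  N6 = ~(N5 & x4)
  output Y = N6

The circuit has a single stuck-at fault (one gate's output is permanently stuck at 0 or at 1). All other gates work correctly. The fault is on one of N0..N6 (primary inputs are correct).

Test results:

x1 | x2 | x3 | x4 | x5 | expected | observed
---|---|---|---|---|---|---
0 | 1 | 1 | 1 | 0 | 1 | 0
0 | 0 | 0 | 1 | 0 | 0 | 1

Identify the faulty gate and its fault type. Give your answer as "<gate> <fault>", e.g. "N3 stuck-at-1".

N4 stuck-at-1

Fault-free values for test 1 (x1=0, x2=1, x3=1, x4=1, x5=0): N0=1, N1=0, N2=0, N3=1, N4=0, N5=0, N6=1, giving Y=1. Observed 0.
Test 1: faults giving observed 0 are {N0 stuck-at-0, N2 stuck-at-1, N4 stuck-at-1, N5 stuck-at-1, N6 stuck-at-0}.
Test 2 (x1=0, x2=0, x3=0, x4=1, x5=0): fault-free N0=0, N1=0, N2=1, N3=1, N4=0, N5=1, N6=0 → 0; observed 1. Eliminates N0 stuck-at-0, N2 stuck-at-1, N5 stuck-at-1, N6 stuck-at-0.
Only N4 stuck-at-1 is consistent with every test.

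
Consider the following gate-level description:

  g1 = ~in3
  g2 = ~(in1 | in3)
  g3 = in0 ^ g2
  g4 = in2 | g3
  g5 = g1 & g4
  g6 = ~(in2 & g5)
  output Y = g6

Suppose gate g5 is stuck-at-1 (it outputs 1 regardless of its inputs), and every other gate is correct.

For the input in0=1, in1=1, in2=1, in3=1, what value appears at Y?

0

Propagate with g5 forced: g1=0, g2=0, g3=1, g4=1, g5=1 [stuck-at-1], g6=0.
So Y = 0. (Without the fault it would be 1.)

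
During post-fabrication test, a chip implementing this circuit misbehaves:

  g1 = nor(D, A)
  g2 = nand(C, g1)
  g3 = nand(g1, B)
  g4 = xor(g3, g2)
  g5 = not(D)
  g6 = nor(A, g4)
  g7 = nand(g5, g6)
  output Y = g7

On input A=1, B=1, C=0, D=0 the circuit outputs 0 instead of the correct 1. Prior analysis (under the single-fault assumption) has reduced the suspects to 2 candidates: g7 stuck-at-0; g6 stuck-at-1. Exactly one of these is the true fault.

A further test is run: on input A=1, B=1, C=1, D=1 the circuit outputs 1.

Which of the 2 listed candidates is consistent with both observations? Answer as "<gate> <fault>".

Evaluate each candidate on input A=1, B=1, C=1, D=1:
  g7 stuck-at-0: g1=0, g2=1, g3=1, g4=0, g5=0, g6=0, g7=0 [stuck-at-0] → 0 — eliminated
  g6 stuck-at-1: g1=0, g2=1, g3=1, g4=0, g5=0, g6=1 [stuck-at-1], g7=1 → 1 — matches
Only g6 stuck-at-1 reproduces the observed 1.

g6 stuck-at-1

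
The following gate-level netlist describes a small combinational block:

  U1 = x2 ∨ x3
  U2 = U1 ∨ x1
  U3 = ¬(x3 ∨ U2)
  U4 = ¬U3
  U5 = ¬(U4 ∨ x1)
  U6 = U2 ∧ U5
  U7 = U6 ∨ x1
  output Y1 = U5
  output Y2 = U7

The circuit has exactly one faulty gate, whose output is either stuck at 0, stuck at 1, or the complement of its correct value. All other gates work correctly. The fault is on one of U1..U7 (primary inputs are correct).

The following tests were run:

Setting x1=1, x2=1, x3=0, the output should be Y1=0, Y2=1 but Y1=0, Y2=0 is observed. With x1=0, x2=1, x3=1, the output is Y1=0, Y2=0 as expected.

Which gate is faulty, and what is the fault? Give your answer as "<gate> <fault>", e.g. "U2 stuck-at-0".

U7 stuck-at-0

Fault-free values for test 1 (x1=1, x2=1, x3=0): U1=1, U2=1, U3=0, U4=1, U5=0, U6=0, U7=1, giving Y1=0, Y2=1. Observed Y1=0, Y2=0.
Test 1: faults giving observed Y1=0, Y2=0 are {U7 stuck-at-0, U7 inverted output}.
Test 2 (x1=0, x2=1, x3=1): fault-free U1=1, U2=1, U3=0, U4=1, U5=0, U6=0, U7=0 → Y1=0, Y2=0; observed Y1=0, Y2=0. Eliminates U7 inverted output.
Only U7 stuck-at-0 is consistent with every test.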